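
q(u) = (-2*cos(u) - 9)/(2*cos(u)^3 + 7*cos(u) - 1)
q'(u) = (6*sin(u)*cos(u)^2 + 7*sin(u))*(-2*cos(u) - 9)/(2*cos(u)^3 + 7*cos(u) - 1)^2 + 2*sin(u)/(2*cos(u)^3 + 7*cos(u) - 1) = -(6*cos(u) + 27*cos(2*u) + 2*cos(3*u) + 92)*sin(u)/(2*cos(u)^3 + 7*cos(u) - 1)^2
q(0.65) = -1.90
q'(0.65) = -2.01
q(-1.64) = 5.97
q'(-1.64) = 29.53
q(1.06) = -3.76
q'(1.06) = -9.75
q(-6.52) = -1.43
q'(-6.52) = 0.50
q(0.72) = -2.05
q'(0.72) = -2.50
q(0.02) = -1.38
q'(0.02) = -0.04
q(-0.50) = -1.66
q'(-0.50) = 1.27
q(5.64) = -1.88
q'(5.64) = 1.96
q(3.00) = 0.71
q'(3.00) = -0.16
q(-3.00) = 0.71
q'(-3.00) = 0.16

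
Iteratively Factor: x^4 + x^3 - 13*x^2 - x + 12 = (x - 3)*(x^3 + 4*x^2 - x - 4) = (x - 3)*(x + 4)*(x^2 - 1) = (x - 3)*(x - 1)*(x + 4)*(x + 1)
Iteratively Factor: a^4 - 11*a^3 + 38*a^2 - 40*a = (a - 4)*(a^3 - 7*a^2 + 10*a) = a*(a - 4)*(a^2 - 7*a + 10) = a*(a - 4)*(a - 2)*(a - 5)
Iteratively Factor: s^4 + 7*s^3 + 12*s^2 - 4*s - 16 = (s + 2)*(s^3 + 5*s^2 + 2*s - 8) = (s + 2)^2*(s^2 + 3*s - 4) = (s + 2)^2*(s + 4)*(s - 1)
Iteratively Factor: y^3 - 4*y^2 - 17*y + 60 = (y + 4)*(y^2 - 8*y + 15) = (y - 5)*(y + 4)*(y - 3)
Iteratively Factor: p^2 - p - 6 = (p + 2)*(p - 3)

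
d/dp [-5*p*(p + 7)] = -10*p - 35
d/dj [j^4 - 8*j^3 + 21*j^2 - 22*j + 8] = 4*j^3 - 24*j^2 + 42*j - 22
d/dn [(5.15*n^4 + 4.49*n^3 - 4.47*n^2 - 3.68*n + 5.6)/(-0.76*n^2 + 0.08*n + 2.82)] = (-7.828*n^5 - 2.1764*n^4 + 58.8104*n^3 + 34.831*n^2 - 16.6988*n - 10.8256)/(0.5776*n^4 - 0.1216*n^3 - 4.28*n^2 + 0.4512*n + 7.9524)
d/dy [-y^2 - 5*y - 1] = -2*y - 5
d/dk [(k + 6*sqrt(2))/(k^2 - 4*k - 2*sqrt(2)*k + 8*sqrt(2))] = (k^2 - 4*k - 2*sqrt(2)*k + 2*(k + 6*sqrt(2))*(-k + sqrt(2) + 2) + 8*sqrt(2))/(k^2 - 4*k - 2*sqrt(2)*k + 8*sqrt(2))^2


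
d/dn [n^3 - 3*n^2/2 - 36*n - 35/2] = 3*n^2 - 3*n - 36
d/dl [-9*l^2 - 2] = -18*l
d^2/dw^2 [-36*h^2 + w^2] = 2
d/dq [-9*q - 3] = -9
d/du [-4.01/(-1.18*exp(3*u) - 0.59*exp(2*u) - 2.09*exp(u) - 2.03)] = (-14.1954*exp(2*u) - 4.7318*exp(u) - 8.3809)*exp(u)/(1.18*exp(3*u) + 0.59*exp(2*u) + 2.09*exp(u) + 2.03)^2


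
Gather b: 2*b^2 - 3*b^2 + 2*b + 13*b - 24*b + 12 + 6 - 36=-b^2 - 9*b - 18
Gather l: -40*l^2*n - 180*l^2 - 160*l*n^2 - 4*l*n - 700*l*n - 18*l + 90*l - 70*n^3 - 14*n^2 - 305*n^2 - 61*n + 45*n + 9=l^2*(-40*n - 180) + l*(-160*n^2 - 704*n + 72) - 70*n^3 - 319*n^2 - 16*n + 9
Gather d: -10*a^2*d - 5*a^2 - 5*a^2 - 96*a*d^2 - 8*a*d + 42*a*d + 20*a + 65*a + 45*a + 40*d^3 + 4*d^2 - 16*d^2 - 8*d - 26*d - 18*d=-10*a^2 + 130*a + 40*d^3 + d^2*(-96*a - 12) + d*(-10*a^2 + 34*a - 52)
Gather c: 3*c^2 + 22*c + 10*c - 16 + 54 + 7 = 3*c^2 + 32*c + 45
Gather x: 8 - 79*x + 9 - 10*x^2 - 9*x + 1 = -10*x^2 - 88*x + 18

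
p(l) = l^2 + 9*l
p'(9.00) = 27.00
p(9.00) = 162.00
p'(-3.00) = 3.00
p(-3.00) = -18.00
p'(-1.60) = 5.80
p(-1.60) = -11.84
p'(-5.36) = -1.72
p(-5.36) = -19.51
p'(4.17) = 17.34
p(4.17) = 54.92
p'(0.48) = 9.96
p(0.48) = 4.55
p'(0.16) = 9.32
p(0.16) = 1.47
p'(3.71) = 16.42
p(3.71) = 47.15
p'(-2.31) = 4.38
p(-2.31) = -15.45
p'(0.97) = 10.94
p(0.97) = 9.67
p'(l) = 2*l + 9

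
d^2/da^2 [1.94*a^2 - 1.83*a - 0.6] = 3.88000000000000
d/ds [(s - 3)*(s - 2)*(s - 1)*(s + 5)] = 4*s^3 - 3*s^2 - 38*s + 49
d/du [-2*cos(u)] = 2*sin(u)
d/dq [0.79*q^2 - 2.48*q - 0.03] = 1.58*q - 2.48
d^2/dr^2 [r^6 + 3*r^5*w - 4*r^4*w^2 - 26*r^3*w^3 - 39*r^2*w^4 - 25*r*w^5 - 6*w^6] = 30*r^4 + 60*r^3*w - 48*r^2*w^2 - 156*r*w^3 - 78*w^4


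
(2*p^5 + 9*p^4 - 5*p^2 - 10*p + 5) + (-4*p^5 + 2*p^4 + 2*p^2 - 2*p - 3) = -2*p^5 + 11*p^4 - 3*p^2 - 12*p + 2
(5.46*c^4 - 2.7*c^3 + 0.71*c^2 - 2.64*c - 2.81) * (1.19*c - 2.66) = 6.4974*c^5 - 17.7366*c^4 + 8.0269*c^3 - 5.0302*c^2 + 3.6785*c + 7.4746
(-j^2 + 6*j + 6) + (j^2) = 6*j + 6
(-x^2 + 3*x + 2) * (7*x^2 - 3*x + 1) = -7*x^4 + 24*x^3 + 4*x^2 - 3*x + 2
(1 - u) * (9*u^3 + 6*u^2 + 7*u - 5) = -9*u^4 + 3*u^3 - u^2 + 12*u - 5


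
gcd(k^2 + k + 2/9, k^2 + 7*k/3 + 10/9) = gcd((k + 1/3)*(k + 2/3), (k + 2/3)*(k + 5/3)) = k + 2/3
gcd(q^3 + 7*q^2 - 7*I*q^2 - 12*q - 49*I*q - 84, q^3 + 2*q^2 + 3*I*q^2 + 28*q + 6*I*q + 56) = q - 4*I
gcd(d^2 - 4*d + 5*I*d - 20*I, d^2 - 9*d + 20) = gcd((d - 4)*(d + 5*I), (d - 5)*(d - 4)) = d - 4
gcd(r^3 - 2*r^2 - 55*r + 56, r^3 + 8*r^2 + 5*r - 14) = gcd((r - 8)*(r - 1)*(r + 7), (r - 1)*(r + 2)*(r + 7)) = r^2 + 6*r - 7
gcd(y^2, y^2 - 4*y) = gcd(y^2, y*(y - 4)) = y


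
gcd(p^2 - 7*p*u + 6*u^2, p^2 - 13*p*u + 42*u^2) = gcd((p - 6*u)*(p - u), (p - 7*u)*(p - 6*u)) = p - 6*u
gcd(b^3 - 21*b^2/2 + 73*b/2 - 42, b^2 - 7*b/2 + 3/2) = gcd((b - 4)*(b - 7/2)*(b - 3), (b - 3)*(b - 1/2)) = b - 3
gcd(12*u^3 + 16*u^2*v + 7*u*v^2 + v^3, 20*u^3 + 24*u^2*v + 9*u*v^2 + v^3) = 4*u^2 + 4*u*v + v^2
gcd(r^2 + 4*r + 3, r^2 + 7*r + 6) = r + 1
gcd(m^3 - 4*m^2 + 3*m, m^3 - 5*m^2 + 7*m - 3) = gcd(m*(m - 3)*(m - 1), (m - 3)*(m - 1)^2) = m^2 - 4*m + 3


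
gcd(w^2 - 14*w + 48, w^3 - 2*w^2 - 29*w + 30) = w - 6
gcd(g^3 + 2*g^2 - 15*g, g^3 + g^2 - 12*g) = g^2 - 3*g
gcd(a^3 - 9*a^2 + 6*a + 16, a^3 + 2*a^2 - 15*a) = 1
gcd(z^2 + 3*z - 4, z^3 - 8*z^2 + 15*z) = 1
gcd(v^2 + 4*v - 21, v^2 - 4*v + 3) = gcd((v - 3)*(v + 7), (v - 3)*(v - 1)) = v - 3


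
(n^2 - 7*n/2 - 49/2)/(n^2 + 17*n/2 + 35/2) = (n - 7)/(n + 5)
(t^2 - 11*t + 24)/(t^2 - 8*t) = (t - 3)/t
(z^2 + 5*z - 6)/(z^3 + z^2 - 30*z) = (z - 1)/(z*(z - 5))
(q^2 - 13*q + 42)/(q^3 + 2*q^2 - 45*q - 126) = (q - 6)/(q^2 + 9*q + 18)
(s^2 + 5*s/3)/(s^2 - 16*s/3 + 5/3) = s*(3*s + 5)/(3*s^2 - 16*s + 5)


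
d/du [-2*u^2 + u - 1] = 1 - 4*u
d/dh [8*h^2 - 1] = 16*h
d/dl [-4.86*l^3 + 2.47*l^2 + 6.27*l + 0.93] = -14.58*l^2 + 4.94*l + 6.27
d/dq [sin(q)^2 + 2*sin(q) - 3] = 2*(sin(q) + 1)*cos(q)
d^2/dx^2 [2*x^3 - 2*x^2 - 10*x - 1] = 12*x - 4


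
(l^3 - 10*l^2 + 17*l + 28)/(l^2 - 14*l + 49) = (l^2 - 3*l - 4)/(l - 7)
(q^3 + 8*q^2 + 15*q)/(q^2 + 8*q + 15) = q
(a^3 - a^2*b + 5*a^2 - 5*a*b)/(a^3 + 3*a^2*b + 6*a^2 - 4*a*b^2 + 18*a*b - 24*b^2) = a*(a + 5)/(a^2 + 4*a*b + 6*a + 24*b)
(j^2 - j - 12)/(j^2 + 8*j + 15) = (j - 4)/(j + 5)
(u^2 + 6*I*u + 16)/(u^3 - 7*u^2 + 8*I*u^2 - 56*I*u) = (u - 2*I)/(u*(u - 7))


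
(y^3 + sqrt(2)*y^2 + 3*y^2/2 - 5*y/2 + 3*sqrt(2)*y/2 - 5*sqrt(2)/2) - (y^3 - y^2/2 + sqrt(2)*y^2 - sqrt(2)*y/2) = 2*y^2 - 5*y/2 + 2*sqrt(2)*y - 5*sqrt(2)/2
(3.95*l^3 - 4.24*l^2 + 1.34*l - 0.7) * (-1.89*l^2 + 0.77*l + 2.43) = -7.4655*l^5 + 11.0551*l^4 + 3.8011*l^3 - 7.9484*l^2 + 2.7172*l - 1.701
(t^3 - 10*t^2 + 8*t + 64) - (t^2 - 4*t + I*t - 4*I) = t^3 - 11*t^2 + 12*t - I*t + 64 + 4*I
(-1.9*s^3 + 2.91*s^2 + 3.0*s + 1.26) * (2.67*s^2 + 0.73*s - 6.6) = -5.073*s^5 + 6.3827*s^4 + 22.6743*s^3 - 13.6518*s^2 - 18.8802*s - 8.316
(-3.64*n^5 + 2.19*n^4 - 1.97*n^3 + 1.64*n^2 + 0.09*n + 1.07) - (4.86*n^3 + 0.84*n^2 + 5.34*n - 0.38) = -3.64*n^5 + 2.19*n^4 - 6.83*n^3 + 0.8*n^2 - 5.25*n + 1.45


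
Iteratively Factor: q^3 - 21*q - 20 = (q + 4)*(q^2 - 4*q - 5) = (q + 1)*(q + 4)*(q - 5)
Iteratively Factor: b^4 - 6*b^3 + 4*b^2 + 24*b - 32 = (b - 2)*(b^3 - 4*b^2 - 4*b + 16) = (b - 2)^2*(b^2 - 2*b - 8) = (b - 2)^2*(b + 2)*(b - 4)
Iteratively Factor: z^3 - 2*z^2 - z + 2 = (z - 1)*(z^2 - z - 2) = (z - 1)*(z + 1)*(z - 2)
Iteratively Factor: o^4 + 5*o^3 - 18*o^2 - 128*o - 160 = (o + 4)*(o^3 + o^2 - 22*o - 40) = (o + 4)^2*(o^2 - 3*o - 10) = (o - 5)*(o + 4)^2*(o + 2)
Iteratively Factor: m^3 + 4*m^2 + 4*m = (m)*(m^2 + 4*m + 4) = m*(m + 2)*(m + 2)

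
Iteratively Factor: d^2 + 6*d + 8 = (d + 4)*(d + 2)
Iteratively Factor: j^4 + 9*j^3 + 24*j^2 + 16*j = (j + 4)*(j^3 + 5*j^2 + 4*j) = j*(j + 4)*(j^2 + 5*j + 4) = j*(j + 4)^2*(j + 1)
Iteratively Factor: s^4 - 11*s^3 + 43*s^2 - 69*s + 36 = (s - 3)*(s^3 - 8*s^2 + 19*s - 12) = (s - 3)^2*(s^2 - 5*s + 4) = (s - 4)*(s - 3)^2*(s - 1)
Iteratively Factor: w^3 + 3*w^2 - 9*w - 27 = (w + 3)*(w^2 - 9) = (w + 3)^2*(w - 3)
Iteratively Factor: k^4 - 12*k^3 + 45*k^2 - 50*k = (k - 2)*(k^3 - 10*k^2 + 25*k) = k*(k - 2)*(k^2 - 10*k + 25) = k*(k - 5)*(k - 2)*(k - 5)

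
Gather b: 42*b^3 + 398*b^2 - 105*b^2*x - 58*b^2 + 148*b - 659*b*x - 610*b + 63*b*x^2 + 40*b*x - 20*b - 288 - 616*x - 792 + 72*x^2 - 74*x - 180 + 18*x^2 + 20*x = 42*b^3 + b^2*(340 - 105*x) + b*(63*x^2 - 619*x - 482) + 90*x^2 - 670*x - 1260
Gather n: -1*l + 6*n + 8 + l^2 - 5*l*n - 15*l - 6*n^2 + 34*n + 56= l^2 - 16*l - 6*n^2 + n*(40 - 5*l) + 64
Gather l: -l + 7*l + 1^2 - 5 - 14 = 6*l - 18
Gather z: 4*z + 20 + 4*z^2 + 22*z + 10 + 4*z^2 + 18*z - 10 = 8*z^2 + 44*z + 20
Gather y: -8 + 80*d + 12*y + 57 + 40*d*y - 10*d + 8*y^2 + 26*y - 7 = 70*d + 8*y^2 + y*(40*d + 38) + 42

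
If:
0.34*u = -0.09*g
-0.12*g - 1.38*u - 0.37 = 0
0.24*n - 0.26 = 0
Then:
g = 1.51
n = 1.08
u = -0.40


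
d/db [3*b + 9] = 3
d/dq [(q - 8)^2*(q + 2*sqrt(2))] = (q - 8)*(3*q - 8 + 4*sqrt(2))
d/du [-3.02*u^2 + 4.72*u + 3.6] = 4.72 - 6.04*u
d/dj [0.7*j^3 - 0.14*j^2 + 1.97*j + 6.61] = 2.1*j^2 - 0.28*j + 1.97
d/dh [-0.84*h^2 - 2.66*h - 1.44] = -1.68*h - 2.66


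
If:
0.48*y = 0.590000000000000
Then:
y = 1.23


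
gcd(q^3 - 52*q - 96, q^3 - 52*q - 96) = q^3 - 52*q - 96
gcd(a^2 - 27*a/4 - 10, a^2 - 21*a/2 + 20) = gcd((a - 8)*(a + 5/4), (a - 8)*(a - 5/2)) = a - 8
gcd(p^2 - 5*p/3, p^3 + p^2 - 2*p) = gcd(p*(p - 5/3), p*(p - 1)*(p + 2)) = p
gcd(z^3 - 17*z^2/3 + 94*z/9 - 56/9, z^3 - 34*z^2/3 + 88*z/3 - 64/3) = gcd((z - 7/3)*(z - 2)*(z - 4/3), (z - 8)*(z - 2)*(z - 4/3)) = z^2 - 10*z/3 + 8/3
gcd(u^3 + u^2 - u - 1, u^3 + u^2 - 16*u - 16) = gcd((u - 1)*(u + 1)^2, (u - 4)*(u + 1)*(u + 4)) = u + 1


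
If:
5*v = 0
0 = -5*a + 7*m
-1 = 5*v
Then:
No Solution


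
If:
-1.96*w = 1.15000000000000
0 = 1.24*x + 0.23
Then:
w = -0.59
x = -0.19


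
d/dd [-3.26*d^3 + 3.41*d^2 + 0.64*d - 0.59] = -9.78*d^2 + 6.82*d + 0.64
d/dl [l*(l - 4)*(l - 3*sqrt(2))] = 3*l^2 - 6*sqrt(2)*l - 8*l + 12*sqrt(2)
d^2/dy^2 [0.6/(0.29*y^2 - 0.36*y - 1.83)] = (0.10092*y^2 - 0.12528*y - 0.6*(0.58*y - 0.36)*(1.16*y - 0.72) - 0.63684)/(-0.29*y^2 + 0.36*y + 1.83)^3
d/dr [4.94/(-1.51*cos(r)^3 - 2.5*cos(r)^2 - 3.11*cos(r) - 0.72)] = (22.3782*sin(r)^2 - 24.7*cos(r) - 37.7416)*sin(r)/(1.51*cos(r)^3 + 2.5*cos(r)^2 + 3.11*cos(r) + 0.72)^2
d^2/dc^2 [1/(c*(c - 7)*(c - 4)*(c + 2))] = 2*(10*c^6 - 135*c^5 + 540*c^4 - 320*c^3 - 1404*c^2 + 1008*c + 3136)/(c^3*(c^9 - 27*c^8 + 261*c^7 - 885*c^6 - 1458*c^5 + 14652*c^4 - 8520*c^3 - 78624*c^2 + 56448*c + 175616))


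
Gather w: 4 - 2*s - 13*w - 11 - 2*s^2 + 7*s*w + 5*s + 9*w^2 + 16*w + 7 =-2*s^2 + 3*s + 9*w^2 + w*(7*s + 3)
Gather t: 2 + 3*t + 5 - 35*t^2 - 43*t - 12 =-35*t^2 - 40*t - 5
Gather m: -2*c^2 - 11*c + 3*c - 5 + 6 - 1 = -2*c^2 - 8*c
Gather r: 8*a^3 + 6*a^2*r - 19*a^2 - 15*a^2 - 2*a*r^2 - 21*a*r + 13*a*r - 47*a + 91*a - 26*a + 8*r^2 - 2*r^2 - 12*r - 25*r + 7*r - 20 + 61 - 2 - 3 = 8*a^3 - 34*a^2 + 18*a + r^2*(6 - 2*a) + r*(6*a^2 - 8*a - 30) + 36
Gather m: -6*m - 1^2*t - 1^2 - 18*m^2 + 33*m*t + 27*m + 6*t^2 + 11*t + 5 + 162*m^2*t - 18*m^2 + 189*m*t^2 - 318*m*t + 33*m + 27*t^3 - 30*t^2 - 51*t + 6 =m^2*(162*t - 36) + m*(189*t^2 - 285*t + 54) + 27*t^3 - 24*t^2 - 41*t + 10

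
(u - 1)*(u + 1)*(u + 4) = u^3 + 4*u^2 - u - 4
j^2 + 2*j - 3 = (j - 1)*(j + 3)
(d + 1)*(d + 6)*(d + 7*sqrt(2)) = d^3 + 7*d^2 + 7*sqrt(2)*d^2 + 6*d + 49*sqrt(2)*d + 42*sqrt(2)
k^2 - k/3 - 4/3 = (k - 4/3)*(k + 1)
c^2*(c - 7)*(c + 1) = c^4 - 6*c^3 - 7*c^2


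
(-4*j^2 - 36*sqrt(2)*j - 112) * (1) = -4*j^2 - 36*sqrt(2)*j - 112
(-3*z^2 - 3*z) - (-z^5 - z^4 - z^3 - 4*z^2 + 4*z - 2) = z^5 + z^4 + z^3 + z^2 - 7*z + 2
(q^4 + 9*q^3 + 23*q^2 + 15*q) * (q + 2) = q^5 + 11*q^4 + 41*q^3 + 61*q^2 + 30*q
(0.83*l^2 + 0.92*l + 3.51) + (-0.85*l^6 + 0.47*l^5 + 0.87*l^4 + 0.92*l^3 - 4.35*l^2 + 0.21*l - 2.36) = -0.85*l^6 + 0.47*l^5 + 0.87*l^4 + 0.92*l^3 - 3.52*l^2 + 1.13*l + 1.15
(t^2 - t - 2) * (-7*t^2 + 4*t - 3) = -7*t^4 + 11*t^3 + 7*t^2 - 5*t + 6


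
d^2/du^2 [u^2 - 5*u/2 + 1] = 2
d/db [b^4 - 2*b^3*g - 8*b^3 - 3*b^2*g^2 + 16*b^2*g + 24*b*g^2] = 4*b^3 - 6*b^2*g - 24*b^2 - 6*b*g^2 + 32*b*g + 24*g^2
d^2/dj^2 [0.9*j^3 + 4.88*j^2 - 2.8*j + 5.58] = 5.4*j + 9.76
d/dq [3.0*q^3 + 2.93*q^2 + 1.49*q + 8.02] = 9.0*q^2 + 5.86*q + 1.49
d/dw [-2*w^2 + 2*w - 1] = 2 - 4*w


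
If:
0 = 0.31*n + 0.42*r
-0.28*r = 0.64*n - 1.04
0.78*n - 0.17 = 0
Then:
No Solution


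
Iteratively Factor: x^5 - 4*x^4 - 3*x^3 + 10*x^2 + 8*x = (x + 1)*(x^4 - 5*x^3 + 2*x^2 + 8*x) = (x - 2)*(x + 1)*(x^3 - 3*x^2 - 4*x) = (x - 4)*(x - 2)*(x + 1)*(x^2 + x) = x*(x - 4)*(x - 2)*(x + 1)*(x + 1)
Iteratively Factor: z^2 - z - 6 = (z + 2)*(z - 3)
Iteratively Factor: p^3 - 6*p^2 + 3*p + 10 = (p - 5)*(p^2 - p - 2) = (p - 5)*(p + 1)*(p - 2)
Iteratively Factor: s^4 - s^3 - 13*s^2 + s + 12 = (s + 1)*(s^3 - 2*s^2 - 11*s + 12) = (s - 4)*(s + 1)*(s^2 + 2*s - 3) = (s - 4)*(s - 1)*(s + 1)*(s + 3)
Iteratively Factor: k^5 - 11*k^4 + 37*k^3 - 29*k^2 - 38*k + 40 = (k - 1)*(k^4 - 10*k^3 + 27*k^2 - 2*k - 40) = (k - 1)*(k + 1)*(k^3 - 11*k^2 + 38*k - 40) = (k - 4)*(k - 1)*(k + 1)*(k^2 - 7*k + 10) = (k - 4)*(k - 2)*(k - 1)*(k + 1)*(k - 5)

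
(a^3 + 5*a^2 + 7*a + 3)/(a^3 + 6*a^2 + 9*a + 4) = (a + 3)/(a + 4)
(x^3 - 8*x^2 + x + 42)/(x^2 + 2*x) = x - 10 + 21/x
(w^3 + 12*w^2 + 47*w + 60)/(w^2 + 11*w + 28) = (w^2 + 8*w + 15)/(w + 7)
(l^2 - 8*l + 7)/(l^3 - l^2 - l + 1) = (l - 7)/(l^2 - 1)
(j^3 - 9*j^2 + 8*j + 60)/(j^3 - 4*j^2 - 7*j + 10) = (j - 6)/(j - 1)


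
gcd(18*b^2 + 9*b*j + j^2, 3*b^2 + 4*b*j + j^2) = 3*b + j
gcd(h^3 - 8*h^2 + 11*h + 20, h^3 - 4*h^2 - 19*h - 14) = h + 1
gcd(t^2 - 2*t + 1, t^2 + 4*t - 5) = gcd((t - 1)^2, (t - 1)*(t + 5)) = t - 1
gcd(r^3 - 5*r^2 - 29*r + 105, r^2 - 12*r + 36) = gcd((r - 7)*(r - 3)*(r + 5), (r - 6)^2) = 1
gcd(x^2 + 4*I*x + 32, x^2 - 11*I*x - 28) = x - 4*I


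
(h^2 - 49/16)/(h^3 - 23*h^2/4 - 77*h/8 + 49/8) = (4*h - 7)/(2*(2*h^2 - 15*h + 7))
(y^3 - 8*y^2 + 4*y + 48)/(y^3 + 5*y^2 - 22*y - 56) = (y - 6)/(y + 7)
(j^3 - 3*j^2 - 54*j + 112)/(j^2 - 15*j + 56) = (j^2 + 5*j - 14)/(j - 7)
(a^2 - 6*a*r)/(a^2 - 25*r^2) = a*(a - 6*r)/(a^2 - 25*r^2)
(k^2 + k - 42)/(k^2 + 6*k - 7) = (k - 6)/(k - 1)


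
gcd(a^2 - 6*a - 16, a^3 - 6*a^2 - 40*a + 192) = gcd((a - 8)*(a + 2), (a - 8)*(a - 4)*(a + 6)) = a - 8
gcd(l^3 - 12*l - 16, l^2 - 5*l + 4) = l - 4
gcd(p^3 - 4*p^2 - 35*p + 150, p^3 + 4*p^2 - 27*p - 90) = p^2 + p - 30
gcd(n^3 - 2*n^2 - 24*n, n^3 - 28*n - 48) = n^2 - 2*n - 24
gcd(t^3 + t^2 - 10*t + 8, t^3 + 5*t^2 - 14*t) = t - 2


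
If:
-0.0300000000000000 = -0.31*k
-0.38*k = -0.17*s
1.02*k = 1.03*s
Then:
No Solution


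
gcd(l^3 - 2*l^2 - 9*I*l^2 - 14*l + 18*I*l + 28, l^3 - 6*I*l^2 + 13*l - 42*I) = l^2 - 9*I*l - 14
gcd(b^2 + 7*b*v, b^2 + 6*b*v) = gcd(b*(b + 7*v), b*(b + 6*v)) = b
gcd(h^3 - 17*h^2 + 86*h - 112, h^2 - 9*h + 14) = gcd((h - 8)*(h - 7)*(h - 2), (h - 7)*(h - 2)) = h^2 - 9*h + 14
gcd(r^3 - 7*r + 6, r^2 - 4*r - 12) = 1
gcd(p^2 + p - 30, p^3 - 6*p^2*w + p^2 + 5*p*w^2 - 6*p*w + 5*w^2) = 1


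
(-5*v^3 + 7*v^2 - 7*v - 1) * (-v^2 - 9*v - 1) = 5*v^5 + 38*v^4 - 51*v^3 + 57*v^2 + 16*v + 1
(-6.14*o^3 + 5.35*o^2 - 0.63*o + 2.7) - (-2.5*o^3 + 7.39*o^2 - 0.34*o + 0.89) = -3.64*o^3 - 2.04*o^2 - 0.29*o + 1.81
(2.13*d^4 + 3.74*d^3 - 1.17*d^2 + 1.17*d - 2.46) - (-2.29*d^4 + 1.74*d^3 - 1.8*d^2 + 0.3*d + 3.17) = 4.42*d^4 + 2.0*d^3 + 0.63*d^2 + 0.87*d - 5.63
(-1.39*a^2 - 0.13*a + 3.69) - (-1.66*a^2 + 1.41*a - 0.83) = 0.27*a^2 - 1.54*a + 4.52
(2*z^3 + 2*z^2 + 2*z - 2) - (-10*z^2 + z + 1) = 2*z^3 + 12*z^2 + z - 3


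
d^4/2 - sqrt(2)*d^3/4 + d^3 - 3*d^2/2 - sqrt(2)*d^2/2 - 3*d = d*(d/2 + 1)*(d - 3*sqrt(2)/2)*(d + sqrt(2))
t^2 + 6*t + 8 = (t + 2)*(t + 4)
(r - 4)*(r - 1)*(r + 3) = r^3 - 2*r^2 - 11*r + 12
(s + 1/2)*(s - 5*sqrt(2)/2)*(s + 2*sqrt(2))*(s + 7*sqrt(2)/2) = s^4 + s^3/2 + 3*sqrt(2)*s^3 - 27*s^2/2 + 3*sqrt(2)*s^2/2 - 35*sqrt(2)*s - 27*s/4 - 35*sqrt(2)/2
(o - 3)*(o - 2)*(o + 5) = o^3 - 19*o + 30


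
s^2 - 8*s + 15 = (s - 5)*(s - 3)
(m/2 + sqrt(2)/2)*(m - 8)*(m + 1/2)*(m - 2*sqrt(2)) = m^4/2 - 15*m^3/4 - sqrt(2)*m^3/2 - 4*m^2 + 15*sqrt(2)*m^2/4 + 2*sqrt(2)*m + 15*m + 8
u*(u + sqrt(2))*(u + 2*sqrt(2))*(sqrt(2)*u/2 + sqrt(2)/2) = sqrt(2)*u^4/2 + sqrt(2)*u^3/2 + 3*u^3 + 2*sqrt(2)*u^2 + 3*u^2 + 2*sqrt(2)*u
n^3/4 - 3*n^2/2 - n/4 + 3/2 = (n/4 + 1/4)*(n - 6)*(n - 1)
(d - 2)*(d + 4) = d^2 + 2*d - 8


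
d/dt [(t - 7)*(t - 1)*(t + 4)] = 3*t^2 - 8*t - 25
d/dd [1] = 0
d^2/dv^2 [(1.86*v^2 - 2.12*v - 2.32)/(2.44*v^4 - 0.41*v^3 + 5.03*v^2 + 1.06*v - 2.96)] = (66.442176*v^8 - 162.624048*v^7 - 287.344444*v^6 - 146.353944*v^5 - 130.8192*v^4 - 414.233936*v^3 - 350.17752*v^2 - 246.71088*v - 55.007808)/(14.526784*v^12 - 7.322928*v^11 + 91.070316*v^10 - 11.328545*v^9 + 128.508705*v^8 + 65.239107*v^7 - 97.092709*v^6 + 69.766818*v^5 - 135.86346*v^4 - 104.27852*v^3 + 122.234976*v^2 + 27.861888*v - 25.934336)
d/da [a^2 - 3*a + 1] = 2*a - 3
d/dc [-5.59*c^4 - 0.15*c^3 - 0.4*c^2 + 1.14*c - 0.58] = -22.36*c^3 - 0.45*c^2 - 0.8*c + 1.14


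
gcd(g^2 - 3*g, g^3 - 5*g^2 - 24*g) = g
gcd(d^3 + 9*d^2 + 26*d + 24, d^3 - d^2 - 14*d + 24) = d + 4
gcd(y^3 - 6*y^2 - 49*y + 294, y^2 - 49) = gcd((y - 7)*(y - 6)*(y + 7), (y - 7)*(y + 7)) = y^2 - 49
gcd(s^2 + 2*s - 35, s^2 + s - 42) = s + 7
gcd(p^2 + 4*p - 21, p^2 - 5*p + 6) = p - 3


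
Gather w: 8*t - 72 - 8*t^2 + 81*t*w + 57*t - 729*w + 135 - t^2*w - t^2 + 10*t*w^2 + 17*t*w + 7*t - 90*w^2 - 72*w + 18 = -9*t^2 + 72*t + w^2*(10*t - 90) + w*(-t^2 + 98*t - 801) + 81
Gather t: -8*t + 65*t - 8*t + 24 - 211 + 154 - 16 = 49*t - 49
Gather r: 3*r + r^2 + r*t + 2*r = r^2 + r*(t + 5)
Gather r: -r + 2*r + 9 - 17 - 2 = r - 10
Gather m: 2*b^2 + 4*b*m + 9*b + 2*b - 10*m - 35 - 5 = 2*b^2 + 11*b + m*(4*b - 10) - 40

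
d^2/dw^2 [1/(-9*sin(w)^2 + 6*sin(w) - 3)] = 2*(18*sin(w)^4 - 9*sin(w)^3 - 31*sin(w)^2 + 19*sin(w) - 1)/(3*(3*sin(w)^2 - 2*sin(w) + 1)^3)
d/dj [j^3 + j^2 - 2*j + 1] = 3*j^2 + 2*j - 2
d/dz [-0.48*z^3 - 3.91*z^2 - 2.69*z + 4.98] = -1.44*z^2 - 7.82*z - 2.69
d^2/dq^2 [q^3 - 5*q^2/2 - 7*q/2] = 6*q - 5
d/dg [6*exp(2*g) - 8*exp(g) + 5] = (12*exp(g) - 8)*exp(g)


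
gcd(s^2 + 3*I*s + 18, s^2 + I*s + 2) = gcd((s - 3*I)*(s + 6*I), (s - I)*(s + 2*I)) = 1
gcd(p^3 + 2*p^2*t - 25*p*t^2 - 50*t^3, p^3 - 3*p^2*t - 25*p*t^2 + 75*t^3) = p^2 - 25*t^2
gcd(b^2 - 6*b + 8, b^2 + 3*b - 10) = b - 2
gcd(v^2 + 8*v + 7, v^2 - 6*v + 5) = 1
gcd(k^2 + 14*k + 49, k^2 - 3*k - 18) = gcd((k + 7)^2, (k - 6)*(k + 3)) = 1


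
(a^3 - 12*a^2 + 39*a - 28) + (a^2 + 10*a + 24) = a^3 - 11*a^2 + 49*a - 4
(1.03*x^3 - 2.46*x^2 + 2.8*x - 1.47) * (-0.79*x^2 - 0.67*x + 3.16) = -0.8137*x^5 + 1.2533*x^4 + 2.691*x^3 - 8.4883*x^2 + 9.8329*x - 4.6452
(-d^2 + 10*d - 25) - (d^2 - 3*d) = -2*d^2 + 13*d - 25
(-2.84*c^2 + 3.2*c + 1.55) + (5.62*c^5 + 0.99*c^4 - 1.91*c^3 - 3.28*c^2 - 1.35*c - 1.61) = 5.62*c^5 + 0.99*c^4 - 1.91*c^3 - 6.12*c^2 + 1.85*c - 0.0600000000000001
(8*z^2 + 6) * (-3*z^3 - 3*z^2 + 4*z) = -24*z^5 - 24*z^4 + 14*z^3 - 18*z^2 + 24*z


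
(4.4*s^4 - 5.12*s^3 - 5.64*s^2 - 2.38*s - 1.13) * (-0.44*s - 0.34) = -1.936*s^5 + 0.7568*s^4 + 4.2224*s^3 + 2.9648*s^2 + 1.3064*s + 0.3842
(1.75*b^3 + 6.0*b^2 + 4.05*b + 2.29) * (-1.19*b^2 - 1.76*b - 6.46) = -2.0825*b^5 - 10.22*b^4 - 26.6845*b^3 - 48.6131*b^2 - 30.1934*b - 14.7934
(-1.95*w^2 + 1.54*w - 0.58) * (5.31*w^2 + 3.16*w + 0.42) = -10.3545*w^4 + 2.0154*w^3 + 0.967600000000001*w^2 - 1.186*w - 0.2436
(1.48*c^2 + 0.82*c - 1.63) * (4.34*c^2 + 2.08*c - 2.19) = 6.4232*c^4 + 6.6372*c^3 - 8.6098*c^2 - 5.1862*c + 3.5697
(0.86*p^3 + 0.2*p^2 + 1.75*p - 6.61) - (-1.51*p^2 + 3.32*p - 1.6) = 0.86*p^3 + 1.71*p^2 - 1.57*p - 5.01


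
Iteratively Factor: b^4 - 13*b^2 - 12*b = (b + 3)*(b^3 - 3*b^2 - 4*b) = b*(b + 3)*(b^2 - 3*b - 4) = b*(b + 1)*(b + 3)*(b - 4)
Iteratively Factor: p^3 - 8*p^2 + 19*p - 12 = (p - 3)*(p^2 - 5*p + 4) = (p - 3)*(p - 1)*(p - 4)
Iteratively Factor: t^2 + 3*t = (t)*(t + 3)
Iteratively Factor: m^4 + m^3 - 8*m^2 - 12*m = (m - 3)*(m^3 + 4*m^2 + 4*m) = m*(m - 3)*(m^2 + 4*m + 4) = m*(m - 3)*(m + 2)*(m + 2)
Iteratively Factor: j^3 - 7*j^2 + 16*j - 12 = (j - 2)*(j^2 - 5*j + 6) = (j - 3)*(j - 2)*(j - 2)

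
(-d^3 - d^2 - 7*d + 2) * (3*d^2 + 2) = -3*d^5 - 3*d^4 - 23*d^3 + 4*d^2 - 14*d + 4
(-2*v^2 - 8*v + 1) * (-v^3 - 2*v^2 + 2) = 2*v^5 + 12*v^4 + 15*v^3 - 6*v^2 - 16*v + 2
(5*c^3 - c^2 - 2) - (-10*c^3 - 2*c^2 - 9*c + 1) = 15*c^3 + c^2 + 9*c - 3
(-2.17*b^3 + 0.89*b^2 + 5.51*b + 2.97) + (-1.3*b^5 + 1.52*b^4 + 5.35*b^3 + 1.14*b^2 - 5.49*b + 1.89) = -1.3*b^5 + 1.52*b^4 + 3.18*b^3 + 2.03*b^2 + 0.0199999999999996*b + 4.86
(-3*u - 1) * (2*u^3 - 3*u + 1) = -6*u^4 - 2*u^3 + 9*u^2 - 1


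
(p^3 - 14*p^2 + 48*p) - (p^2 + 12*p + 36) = p^3 - 15*p^2 + 36*p - 36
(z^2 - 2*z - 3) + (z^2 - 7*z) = 2*z^2 - 9*z - 3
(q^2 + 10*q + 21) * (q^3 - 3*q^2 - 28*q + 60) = q^5 + 7*q^4 - 37*q^3 - 283*q^2 + 12*q + 1260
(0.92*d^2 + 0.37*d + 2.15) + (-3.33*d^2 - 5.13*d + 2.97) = -2.41*d^2 - 4.76*d + 5.12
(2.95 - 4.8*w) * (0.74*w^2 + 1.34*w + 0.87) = -3.552*w^3 - 4.249*w^2 - 0.223*w + 2.5665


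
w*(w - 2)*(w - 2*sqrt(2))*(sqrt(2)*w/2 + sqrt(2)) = sqrt(2)*w^4/2 - 2*w^3 - 2*sqrt(2)*w^2 + 8*w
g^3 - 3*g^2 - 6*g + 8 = (g - 4)*(g - 1)*(g + 2)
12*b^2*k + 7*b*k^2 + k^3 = k*(3*b + k)*(4*b + k)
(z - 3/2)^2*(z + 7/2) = z^3 + z^2/2 - 33*z/4 + 63/8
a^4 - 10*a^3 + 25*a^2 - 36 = (a - 6)*(a - 3)*(a - 2)*(a + 1)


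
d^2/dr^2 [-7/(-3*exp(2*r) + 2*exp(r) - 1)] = 14*((1 - 6*exp(r))*(3*exp(2*r) - 2*exp(r) + 1) + 4*(3*exp(r) - 1)^2*exp(r))*exp(r)/(3*exp(2*r) - 2*exp(r) + 1)^3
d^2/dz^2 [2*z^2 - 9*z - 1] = 4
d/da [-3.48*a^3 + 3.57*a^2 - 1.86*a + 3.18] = -10.44*a^2 + 7.14*a - 1.86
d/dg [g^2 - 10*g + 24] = 2*g - 10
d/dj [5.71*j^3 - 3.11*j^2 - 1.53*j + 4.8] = 17.13*j^2 - 6.22*j - 1.53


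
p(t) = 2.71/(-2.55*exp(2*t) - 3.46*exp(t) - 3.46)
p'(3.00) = 0.00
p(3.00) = 0.00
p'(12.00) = 0.00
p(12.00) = 0.00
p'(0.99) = 0.13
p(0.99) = -0.09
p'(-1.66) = 0.13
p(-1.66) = -0.64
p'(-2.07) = 0.09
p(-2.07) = -0.69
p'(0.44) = 0.21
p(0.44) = -0.18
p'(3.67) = 0.00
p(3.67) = -0.00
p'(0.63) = 0.18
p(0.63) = -0.14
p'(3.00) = 0.00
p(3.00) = -0.00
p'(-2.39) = 0.07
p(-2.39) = -0.71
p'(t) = 2.71*(5.1*exp(2*t) + 3.46*exp(t))/(-2.55*exp(2*t) - 3.46*exp(t) - 3.46)^2 = (13.821*exp(t) + 9.3766)*exp(t)/(2.55*exp(2*t) + 3.46*exp(t) + 3.46)^2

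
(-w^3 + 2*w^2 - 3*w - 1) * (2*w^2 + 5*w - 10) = -2*w^5 - w^4 + 14*w^3 - 37*w^2 + 25*w + 10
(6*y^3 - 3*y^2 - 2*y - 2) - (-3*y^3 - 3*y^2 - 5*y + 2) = 9*y^3 + 3*y - 4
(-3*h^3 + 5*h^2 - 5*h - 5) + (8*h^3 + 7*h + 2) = 5*h^3 + 5*h^2 + 2*h - 3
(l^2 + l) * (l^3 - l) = l^5 + l^4 - l^3 - l^2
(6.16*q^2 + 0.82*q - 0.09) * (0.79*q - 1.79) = 4.8664*q^3 - 10.3786*q^2 - 1.5389*q + 0.1611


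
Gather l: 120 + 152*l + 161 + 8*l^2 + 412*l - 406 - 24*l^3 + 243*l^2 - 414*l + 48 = -24*l^3 + 251*l^2 + 150*l - 77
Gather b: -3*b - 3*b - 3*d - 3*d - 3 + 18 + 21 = -6*b - 6*d + 36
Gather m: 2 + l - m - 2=l - m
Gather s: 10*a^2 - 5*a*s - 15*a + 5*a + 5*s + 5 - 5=10*a^2 - 10*a + s*(5 - 5*a)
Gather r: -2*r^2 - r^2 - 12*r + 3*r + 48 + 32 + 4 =-3*r^2 - 9*r + 84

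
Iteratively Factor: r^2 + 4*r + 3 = (r + 1)*(r + 3)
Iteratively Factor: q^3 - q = (q - 1)*(q^2 + q) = (q - 1)*(q + 1)*(q)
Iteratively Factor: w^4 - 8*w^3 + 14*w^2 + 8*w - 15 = (w - 3)*(w^3 - 5*w^2 - w + 5) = (w - 5)*(w - 3)*(w^2 - 1) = (w - 5)*(w - 3)*(w - 1)*(w + 1)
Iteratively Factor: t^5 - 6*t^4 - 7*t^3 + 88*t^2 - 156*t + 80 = (t - 2)*(t^4 - 4*t^3 - 15*t^2 + 58*t - 40) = (t - 2)*(t + 4)*(t^3 - 8*t^2 + 17*t - 10) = (t - 5)*(t - 2)*(t + 4)*(t^2 - 3*t + 2) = (t - 5)*(t - 2)*(t - 1)*(t + 4)*(t - 2)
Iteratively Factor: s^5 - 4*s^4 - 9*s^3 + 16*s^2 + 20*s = (s + 1)*(s^4 - 5*s^3 - 4*s^2 + 20*s) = s*(s + 1)*(s^3 - 5*s^2 - 4*s + 20) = s*(s - 5)*(s + 1)*(s^2 - 4) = s*(s - 5)*(s - 2)*(s + 1)*(s + 2)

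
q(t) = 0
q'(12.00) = 0.00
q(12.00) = 0.00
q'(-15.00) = 0.00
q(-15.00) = 0.00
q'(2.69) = 0.00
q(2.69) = 0.00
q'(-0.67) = 0.00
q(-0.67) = 0.00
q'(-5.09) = 0.00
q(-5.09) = 0.00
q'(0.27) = 0.00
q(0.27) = 0.00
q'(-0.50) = 0.00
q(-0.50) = 0.00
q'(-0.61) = 0.00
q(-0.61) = 0.00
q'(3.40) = 0.00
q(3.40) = 0.00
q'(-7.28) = 0.00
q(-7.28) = 0.00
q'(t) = 0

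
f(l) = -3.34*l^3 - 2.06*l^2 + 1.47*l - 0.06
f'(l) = -10.02*l^2 - 4.12*l + 1.47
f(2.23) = -44.07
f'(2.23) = -57.55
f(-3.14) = 78.42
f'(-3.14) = -84.39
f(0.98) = -3.74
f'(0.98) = -12.19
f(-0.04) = -0.12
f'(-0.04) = 1.62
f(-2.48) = 34.57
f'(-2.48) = -49.94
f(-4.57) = 268.98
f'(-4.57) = -188.97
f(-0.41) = -0.78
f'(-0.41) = 1.47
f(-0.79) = -0.86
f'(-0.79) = -1.53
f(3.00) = -104.37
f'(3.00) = -101.07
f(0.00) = -0.06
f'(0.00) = 1.47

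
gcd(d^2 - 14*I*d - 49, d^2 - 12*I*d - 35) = d - 7*I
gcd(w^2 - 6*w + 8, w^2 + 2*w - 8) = w - 2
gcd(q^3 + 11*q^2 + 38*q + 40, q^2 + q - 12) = q + 4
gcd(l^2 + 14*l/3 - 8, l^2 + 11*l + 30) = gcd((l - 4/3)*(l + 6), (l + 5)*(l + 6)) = l + 6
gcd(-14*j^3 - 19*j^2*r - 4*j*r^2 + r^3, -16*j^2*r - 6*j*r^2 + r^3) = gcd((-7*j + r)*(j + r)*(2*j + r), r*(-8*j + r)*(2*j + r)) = 2*j + r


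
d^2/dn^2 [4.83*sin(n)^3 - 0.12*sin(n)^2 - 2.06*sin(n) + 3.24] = -1.5625*sin(n) + 10.8675*sin(3*n) - 0.24*cos(2*n)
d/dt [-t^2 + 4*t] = 4 - 2*t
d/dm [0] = 0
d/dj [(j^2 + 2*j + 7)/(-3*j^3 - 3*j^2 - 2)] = (3*j^4 + 12*j^3 + 69*j^2 + 38*j - 4)/(9*j^6 + 18*j^5 + 9*j^4 + 12*j^3 + 12*j^2 + 4)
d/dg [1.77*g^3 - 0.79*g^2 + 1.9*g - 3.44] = 5.31*g^2 - 1.58*g + 1.9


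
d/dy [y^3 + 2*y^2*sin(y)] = y*(2*y*cos(y) + 3*y + 4*sin(y))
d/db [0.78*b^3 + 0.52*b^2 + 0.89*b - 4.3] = 2.34*b^2 + 1.04*b + 0.89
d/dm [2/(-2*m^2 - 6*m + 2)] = (2*m + 3)/(m^2 + 3*m - 1)^2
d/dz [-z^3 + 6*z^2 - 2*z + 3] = -3*z^2 + 12*z - 2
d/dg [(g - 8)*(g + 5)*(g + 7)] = 3*g^2 + 8*g - 61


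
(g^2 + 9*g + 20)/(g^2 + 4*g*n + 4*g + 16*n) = (g + 5)/(g + 4*n)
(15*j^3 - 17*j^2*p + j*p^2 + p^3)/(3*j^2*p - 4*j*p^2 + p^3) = (5*j + p)/p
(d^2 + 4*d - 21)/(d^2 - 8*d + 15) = (d + 7)/(d - 5)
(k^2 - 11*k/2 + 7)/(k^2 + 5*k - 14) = (k - 7/2)/(k + 7)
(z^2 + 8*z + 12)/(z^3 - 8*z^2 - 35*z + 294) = (z + 2)/(z^2 - 14*z + 49)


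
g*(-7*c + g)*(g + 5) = -7*c*g^2 - 35*c*g + g^3 + 5*g^2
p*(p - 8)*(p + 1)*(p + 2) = p^4 - 5*p^3 - 22*p^2 - 16*p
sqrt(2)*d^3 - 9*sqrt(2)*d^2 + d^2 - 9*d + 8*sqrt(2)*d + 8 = (d - 8)*(d - 1)*(sqrt(2)*d + 1)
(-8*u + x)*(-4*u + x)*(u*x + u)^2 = 32*u^4*x^2 + 64*u^4*x + 32*u^4 - 12*u^3*x^3 - 24*u^3*x^2 - 12*u^3*x + u^2*x^4 + 2*u^2*x^3 + u^2*x^2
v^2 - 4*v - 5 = (v - 5)*(v + 1)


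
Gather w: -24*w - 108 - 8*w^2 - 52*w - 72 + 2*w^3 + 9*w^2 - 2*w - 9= 2*w^3 + w^2 - 78*w - 189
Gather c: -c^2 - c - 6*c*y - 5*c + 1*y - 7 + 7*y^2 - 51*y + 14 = -c^2 + c*(-6*y - 6) + 7*y^2 - 50*y + 7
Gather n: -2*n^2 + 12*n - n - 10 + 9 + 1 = -2*n^2 + 11*n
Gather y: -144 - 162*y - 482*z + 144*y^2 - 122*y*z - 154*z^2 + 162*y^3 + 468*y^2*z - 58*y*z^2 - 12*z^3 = 162*y^3 + y^2*(468*z + 144) + y*(-58*z^2 - 122*z - 162) - 12*z^3 - 154*z^2 - 482*z - 144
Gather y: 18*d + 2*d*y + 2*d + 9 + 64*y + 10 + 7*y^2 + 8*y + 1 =20*d + 7*y^2 + y*(2*d + 72) + 20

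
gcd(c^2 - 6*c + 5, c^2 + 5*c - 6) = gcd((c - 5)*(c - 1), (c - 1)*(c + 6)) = c - 1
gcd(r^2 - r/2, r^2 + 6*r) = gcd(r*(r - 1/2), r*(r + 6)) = r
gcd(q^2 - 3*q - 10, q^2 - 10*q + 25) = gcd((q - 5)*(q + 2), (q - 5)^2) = q - 5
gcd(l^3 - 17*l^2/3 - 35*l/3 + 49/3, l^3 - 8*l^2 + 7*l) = l^2 - 8*l + 7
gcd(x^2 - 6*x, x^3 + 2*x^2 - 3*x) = x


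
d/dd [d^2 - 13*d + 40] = 2*d - 13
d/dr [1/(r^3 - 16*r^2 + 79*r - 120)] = (-3*r^2 + 32*r - 79)/(r^3 - 16*r^2 + 79*r - 120)^2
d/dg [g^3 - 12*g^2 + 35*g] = 3*g^2 - 24*g + 35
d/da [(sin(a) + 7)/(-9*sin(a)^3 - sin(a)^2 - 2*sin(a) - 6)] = (18*sin(a)^3 + 190*sin(a)^2 + 14*sin(a) + 8)*cos(a)/(9*sin(a)^3 + sin(a)^2 + 2*sin(a) + 6)^2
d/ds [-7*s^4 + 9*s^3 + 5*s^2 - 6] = s*(-28*s^2 + 27*s + 10)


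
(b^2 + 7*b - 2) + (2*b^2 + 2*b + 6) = 3*b^2 + 9*b + 4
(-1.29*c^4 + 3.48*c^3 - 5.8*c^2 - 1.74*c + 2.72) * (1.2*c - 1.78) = -1.548*c^5 + 6.4722*c^4 - 13.1544*c^3 + 8.236*c^2 + 6.3612*c - 4.8416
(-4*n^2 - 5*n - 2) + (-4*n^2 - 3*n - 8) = -8*n^2 - 8*n - 10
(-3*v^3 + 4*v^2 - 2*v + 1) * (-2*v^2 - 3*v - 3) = 6*v^5 + v^4 + v^3 - 8*v^2 + 3*v - 3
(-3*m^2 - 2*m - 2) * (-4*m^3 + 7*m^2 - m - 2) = 12*m^5 - 13*m^4 - 3*m^3 - 6*m^2 + 6*m + 4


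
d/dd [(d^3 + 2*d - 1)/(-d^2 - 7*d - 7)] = (-d^4 - 14*d^3 - 19*d^2 - 2*d - 21)/(d^4 + 14*d^3 + 63*d^2 + 98*d + 49)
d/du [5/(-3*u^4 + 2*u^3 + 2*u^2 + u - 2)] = 5*(12*u^3 - 6*u^2 - 4*u - 1)/(-3*u^4 + 2*u^3 + 2*u^2 + u - 2)^2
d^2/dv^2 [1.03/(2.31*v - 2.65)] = 10.992366/(2.31*v - 2.65)^3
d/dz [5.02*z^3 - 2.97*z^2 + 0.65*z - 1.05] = 15.06*z^2 - 5.94*z + 0.65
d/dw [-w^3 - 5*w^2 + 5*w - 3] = -3*w^2 - 10*w + 5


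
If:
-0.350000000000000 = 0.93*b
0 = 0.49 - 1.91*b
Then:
No Solution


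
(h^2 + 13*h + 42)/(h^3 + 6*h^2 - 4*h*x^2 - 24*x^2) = (-h - 7)/(-h^2 + 4*x^2)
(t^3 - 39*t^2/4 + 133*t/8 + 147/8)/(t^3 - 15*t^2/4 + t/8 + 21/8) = (t - 7)/(t - 1)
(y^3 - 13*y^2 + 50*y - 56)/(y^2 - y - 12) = (y^2 - 9*y + 14)/(y + 3)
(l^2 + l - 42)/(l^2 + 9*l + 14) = (l - 6)/(l + 2)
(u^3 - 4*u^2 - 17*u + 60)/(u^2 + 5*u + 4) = (u^2 - 8*u + 15)/(u + 1)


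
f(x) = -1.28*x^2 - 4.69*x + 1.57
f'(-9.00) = 18.35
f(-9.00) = -59.90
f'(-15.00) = 33.71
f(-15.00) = -216.08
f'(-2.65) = 2.09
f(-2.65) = 5.01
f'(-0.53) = -3.33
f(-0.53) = 3.70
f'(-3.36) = 3.91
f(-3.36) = 2.88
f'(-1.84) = 0.02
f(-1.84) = 5.87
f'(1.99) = -9.78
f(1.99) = -12.83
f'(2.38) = -10.78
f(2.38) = -16.84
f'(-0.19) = -4.20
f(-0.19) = 2.41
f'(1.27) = -7.94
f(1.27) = -6.45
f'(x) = -2.56*x - 4.69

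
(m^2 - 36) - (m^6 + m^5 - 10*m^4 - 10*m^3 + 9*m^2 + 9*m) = -m^6 - m^5 + 10*m^4 + 10*m^3 - 8*m^2 - 9*m - 36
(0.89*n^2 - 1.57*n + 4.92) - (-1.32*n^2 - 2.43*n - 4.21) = 2.21*n^2 + 0.86*n + 9.13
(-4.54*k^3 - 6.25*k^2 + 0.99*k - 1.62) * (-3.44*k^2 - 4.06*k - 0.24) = 15.6176*k^5 + 39.9324*k^4 + 23.059*k^3 + 3.0534*k^2 + 6.3396*k + 0.3888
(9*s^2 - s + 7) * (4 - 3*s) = -27*s^3 + 39*s^2 - 25*s + 28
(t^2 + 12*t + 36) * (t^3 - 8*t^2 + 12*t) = t^5 + 4*t^4 - 48*t^3 - 144*t^2 + 432*t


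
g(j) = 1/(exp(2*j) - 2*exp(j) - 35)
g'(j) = (-2*exp(2*j) + 2*exp(j))/(exp(2*j) - 2*exp(j) - 35)^2 = 2*(1 - exp(j))*exp(j)/(-exp(2*j) + 2*exp(j) + 35)^2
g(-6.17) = -0.03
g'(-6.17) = 0.00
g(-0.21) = -0.03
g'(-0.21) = 0.00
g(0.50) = -0.03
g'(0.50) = -0.00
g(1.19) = -0.03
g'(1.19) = -0.02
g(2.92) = 0.00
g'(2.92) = -0.01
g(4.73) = 0.00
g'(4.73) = -0.00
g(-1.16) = -0.03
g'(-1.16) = 0.00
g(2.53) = 0.01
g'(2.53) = -0.03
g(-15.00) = -0.03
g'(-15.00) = 0.00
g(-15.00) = -0.03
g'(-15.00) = 0.00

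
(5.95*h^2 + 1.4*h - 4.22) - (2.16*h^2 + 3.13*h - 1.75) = 3.79*h^2 - 1.73*h - 2.47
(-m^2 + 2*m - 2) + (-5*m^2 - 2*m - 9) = -6*m^2 - 11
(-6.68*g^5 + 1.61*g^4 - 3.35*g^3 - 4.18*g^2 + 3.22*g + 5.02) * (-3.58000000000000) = 23.9144*g^5 - 5.7638*g^4 + 11.993*g^3 + 14.9644*g^2 - 11.5276*g - 17.9716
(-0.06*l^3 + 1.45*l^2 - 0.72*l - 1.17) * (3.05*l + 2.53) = -0.183*l^4 + 4.2707*l^3 + 1.4725*l^2 - 5.3901*l - 2.9601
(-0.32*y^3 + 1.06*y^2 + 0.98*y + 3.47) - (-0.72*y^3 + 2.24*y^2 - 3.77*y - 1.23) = 0.4*y^3 - 1.18*y^2 + 4.75*y + 4.7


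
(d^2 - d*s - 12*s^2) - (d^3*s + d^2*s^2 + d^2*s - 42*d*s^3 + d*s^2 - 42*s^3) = -d^3*s - d^2*s^2 - d^2*s + d^2 + 42*d*s^3 - d*s^2 - d*s + 42*s^3 - 12*s^2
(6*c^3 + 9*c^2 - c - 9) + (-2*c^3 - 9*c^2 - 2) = 4*c^3 - c - 11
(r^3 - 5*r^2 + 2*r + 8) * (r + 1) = r^4 - 4*r^3 - 3*r^2 + 10*r + 8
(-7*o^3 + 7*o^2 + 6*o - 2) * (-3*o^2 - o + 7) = 21*o^5 - 14*o^4 - 74*o^3 + 49*o^2 + 44*o - 14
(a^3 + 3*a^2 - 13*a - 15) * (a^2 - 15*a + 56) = a^5 - 12*a^4 - 2*a^3 + 348*a^2 - 503*a - 840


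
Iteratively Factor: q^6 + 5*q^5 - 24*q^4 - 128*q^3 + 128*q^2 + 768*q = (q - 3)*(q^5 + 8*q^4 - 128*q^2 - 256*q) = q*(q - 3)*(q^4 + 8*q^3 - 128*q - 256) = q*(q - 3)*(q + 4)*(q^3 + 4*q^2 - 16*q - 64) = q*(q - 3)*(q + 4)^2*(q^2 - 16) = q*(q - 4)*(q - 3)*(q + 4)^2*(q + 4)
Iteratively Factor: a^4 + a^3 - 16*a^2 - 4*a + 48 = (a + 4)*(a^3 - 3*a^2 - 4*a + 12) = (a - 2)*(a + 4)*(a^2 - a - 6) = (a - 2)*(a + 2)*(a + 4)*(a - 3)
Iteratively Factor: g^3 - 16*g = (g + 4)*(g^2 - 4*g) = (g - 4)*(g + 4)*(g)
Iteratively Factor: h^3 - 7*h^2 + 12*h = (h)*(h^2 - 7*h + 12) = h*(h - 4)*(h - 3)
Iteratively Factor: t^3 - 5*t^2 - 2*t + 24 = (t + 2)*(t^2 - 7*t + 12) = (t - 4)*(t + 2)*(t - 3)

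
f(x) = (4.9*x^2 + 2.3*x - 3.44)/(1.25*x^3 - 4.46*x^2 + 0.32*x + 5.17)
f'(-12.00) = -0.01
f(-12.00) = -0.24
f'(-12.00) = -0.01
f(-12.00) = -0.24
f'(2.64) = -38.57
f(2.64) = -17.77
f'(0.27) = 0.82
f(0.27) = -0.50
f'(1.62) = 88.51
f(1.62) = -18.73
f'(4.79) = -1.82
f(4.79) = 2.87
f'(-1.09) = 4.41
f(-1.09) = 0.06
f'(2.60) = -31.39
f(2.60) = -16.38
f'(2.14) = -2.94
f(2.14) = -10.31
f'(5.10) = -1.29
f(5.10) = 2.40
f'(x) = (9.8*x + 2.3)/(1.25*x^3 - 4.46*x^2 + 0.32*x + 5.17) + (-3.75*x^2 + 8.92*x - 0.32)*(4.9*x^2 + 2.3*x - 3.44)/(1.25*x^3 - 4.46*x^2 + 0.32*x + 5.17)^2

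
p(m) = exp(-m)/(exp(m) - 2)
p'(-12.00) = 81377.40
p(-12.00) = -81377.65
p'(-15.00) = 1634508.69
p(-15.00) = -1634508.94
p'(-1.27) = 1.73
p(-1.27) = -2.07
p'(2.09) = -0.05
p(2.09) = 0.02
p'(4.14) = -0.00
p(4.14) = 0.00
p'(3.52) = -0.00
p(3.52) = 0.00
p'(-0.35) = 0.50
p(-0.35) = -1.10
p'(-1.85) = 3.16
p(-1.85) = -3.45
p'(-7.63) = 1029.52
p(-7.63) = -1029.78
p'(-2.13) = 4.19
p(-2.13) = -4.47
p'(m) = -exp(-m)/(exp(m) - 2) - 1/(exp(m) - 2)^2 = 2*(1 - exp(m))*exp(-m)/(exp(2*m) - 4*exp(m) + 4)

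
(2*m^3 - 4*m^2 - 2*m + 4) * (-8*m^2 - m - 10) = -16*m^5 + 30*m^4 + 10*m^2 + 16*m - 40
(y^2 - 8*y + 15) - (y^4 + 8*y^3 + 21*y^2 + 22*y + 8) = -y^4 - 8*y^3 - 20*y^2 - 30*y + 7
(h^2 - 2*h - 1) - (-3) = h^2 - 2*h + 2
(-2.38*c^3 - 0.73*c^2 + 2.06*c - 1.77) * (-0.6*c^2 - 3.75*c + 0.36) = 1.428*c^5 + 9.363*c^4 + 0.6447*c^3 - 6.9258*c^2 + 7.3791*c - 0.6372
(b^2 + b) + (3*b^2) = 4*b^2 + b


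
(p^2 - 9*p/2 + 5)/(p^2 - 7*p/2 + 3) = (2*p - 5)/(2*p - 3)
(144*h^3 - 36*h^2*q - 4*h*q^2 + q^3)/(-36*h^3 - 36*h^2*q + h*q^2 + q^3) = (-4*h + q)/(h + q)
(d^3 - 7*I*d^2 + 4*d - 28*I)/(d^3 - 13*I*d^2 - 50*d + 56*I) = (d + 2*I)/(d - 4*I)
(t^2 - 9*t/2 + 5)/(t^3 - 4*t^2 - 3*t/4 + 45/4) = 2*(t - 2)/(2*t^2 - 3*t - 9)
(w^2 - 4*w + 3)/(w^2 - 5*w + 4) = (w - 3)/(w - 4)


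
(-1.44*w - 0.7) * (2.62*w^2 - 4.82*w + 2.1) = -3.7728*w^3 + 5.1068*w^2 + 0.35*w - 1.47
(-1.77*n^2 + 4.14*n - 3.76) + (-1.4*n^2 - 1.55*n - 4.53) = -3.17*n^2 + 2.59*n - 8.29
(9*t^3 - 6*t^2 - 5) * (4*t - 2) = 36*t^4 - 42*t^3 + 12*t^2 - 20*t + 10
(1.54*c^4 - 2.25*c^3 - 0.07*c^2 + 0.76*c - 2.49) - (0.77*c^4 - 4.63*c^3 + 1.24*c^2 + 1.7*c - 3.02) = 0.77*c^4 + 2.38*c^3 - 1.31*c^2 - 0.94*c + 0.53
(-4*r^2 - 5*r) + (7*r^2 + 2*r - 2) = 3*r^2 - 3*r - 2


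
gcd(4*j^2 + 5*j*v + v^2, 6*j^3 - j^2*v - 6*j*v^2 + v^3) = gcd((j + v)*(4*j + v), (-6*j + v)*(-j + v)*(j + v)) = j + v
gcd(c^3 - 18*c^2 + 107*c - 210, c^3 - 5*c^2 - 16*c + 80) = c - 5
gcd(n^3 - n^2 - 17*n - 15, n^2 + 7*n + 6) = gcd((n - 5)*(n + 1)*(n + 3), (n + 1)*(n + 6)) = n + 1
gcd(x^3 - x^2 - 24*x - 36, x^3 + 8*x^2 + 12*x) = x + 2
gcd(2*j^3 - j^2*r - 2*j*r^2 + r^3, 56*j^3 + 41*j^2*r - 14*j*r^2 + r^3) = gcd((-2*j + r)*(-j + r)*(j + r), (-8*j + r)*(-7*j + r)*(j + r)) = j + r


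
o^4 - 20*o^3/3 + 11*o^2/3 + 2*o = o*(o - 6)*(o - 1)*(o + 1/3)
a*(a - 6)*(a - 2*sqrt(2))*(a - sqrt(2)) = a^4 - 6*a^3 - 3*sqrt(2)*a^3 + 4*a^2 + 18*sqrt(2)*a^2 - 24*a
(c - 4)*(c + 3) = c^2 - c - 12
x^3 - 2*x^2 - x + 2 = (x - 2)*(x - 1)*(x + 1)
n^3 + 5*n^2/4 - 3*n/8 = n*(n - 1/4)*(n + 3/2)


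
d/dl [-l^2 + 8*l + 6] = 8 - 2*l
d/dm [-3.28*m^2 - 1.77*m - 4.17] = -6.56*m - 1.77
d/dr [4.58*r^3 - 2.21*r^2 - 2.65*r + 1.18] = 13.74*r^2 - 4.42*r - 2.65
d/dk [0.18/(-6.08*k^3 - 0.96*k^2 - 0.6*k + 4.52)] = (3.2832*k^2 + 0.3456*k + 0.108)/(6.08*k^3 + 0.96*k^2 + 0.6*k - 4.52)^2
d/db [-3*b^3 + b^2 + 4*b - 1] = -9*b^2 + 2*b + 4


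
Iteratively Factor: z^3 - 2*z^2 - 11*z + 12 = (z - 1)*(z^2 - z - 12) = (z - 4)*(z - 1)*(z + 3)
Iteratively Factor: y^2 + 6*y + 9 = (y + 3)*(y + 3)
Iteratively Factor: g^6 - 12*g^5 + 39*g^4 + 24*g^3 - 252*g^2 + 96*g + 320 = (g - 5)*(g^5 - 7*g^4 + 4*g^3 + 44*g^2 - 32*g - 64) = (g - 5)*(g - 4)*(g^4 - 3*g^3 - 8*g^2 + 12*g + 16) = (g - 5)*(g - 4)*(g + 2)*(g^3 - 5*g^2 + 2*g + 8) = (g - 5)*(g - 4)^2*(g + 2)*(g^2 - g - 2) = (g - 5)*(g - 4)^2*(g + 1)*(g + 2)*(g - 2)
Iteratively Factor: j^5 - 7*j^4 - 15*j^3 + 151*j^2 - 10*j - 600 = (j + 4)*(j^4 - 11*j^3 + 29*j^2 + 35*j - 150) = (j - 5)*(j + 4)*(j^3 - 6*j^2 - j + 30) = (j - 5)*(j - 3)*(j + 4)*(j^2 - 3*j - 10) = (j - 5)*(j - 3)*(j + 2)*(j + 4)*(j - 5)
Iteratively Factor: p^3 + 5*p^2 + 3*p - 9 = (p + 3)*(p^2 + 2*p - 3) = (p - 1)*(p + 3)*(p + 3)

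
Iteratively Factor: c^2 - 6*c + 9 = (c - 3)*(c - 3)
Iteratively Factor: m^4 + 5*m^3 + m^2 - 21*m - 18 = (m + 3)*(m^3 + 2*m^2 - 5*m - 6) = (m - 2)*(m + 3)*(m^2 + 4*m + 3) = (m - 2)*(m + 3)^2*(m + 1)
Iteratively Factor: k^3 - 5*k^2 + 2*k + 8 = (k + 1)*(k^2 - 6*k + 8) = (k - 2)*(k + 1)*(k - 4)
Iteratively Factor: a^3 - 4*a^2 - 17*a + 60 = (a - 5)*(a^2 + a - 12) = (a - 5)*(a + 4)*(a - 3)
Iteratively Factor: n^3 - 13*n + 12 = (n - 3)*(n^2 + 3*n - 4) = (n - 3)*(n + 4)*(n - 1)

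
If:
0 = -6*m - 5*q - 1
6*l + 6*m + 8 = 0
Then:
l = 5*q/6 - 7/6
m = -5*q/6 - 1/6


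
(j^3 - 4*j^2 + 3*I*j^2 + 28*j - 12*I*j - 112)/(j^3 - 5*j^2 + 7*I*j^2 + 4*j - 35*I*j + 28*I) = (j - 4*I)/(j - 1)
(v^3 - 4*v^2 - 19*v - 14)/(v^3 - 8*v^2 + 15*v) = (v^3 - 4*v^2 - 19*v - 14)/(v*(v^2 - 8*v + 15))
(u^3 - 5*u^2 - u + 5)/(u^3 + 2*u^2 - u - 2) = (u - 5)/(u + 2)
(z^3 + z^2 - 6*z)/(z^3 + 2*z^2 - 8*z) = (z + 3)/(z + 4)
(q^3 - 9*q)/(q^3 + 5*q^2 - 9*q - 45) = q/(q + 5)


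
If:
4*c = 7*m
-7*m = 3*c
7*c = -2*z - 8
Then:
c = 0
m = 0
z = -4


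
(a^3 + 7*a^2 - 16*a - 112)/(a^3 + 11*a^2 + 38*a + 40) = (a^2 + 3*a - 28)/(a^2 + 7*a + 10)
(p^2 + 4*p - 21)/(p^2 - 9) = (p + 7)/(p + 3)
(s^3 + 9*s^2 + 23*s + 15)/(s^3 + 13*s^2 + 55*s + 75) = (s + 1)/(s + 5)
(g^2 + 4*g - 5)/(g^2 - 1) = (g + 5)/(g + 1)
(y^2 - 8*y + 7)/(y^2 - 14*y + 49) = (y - 1)/(y - 7)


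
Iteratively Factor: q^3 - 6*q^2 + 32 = (q - 4)*(q^2 - 2*q - 8) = (q - 4)^2*(q + 2)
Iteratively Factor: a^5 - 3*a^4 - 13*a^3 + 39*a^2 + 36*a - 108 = (a - 3)*(a^4 - 13*a^2 + 36) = (a - 3)*(a + 3)*(a^3 - 3*a^2 - 4*a + 12) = (a - 3)^2*(a + 3)*(a^2 - 4) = (a - 3)^2*(a + 2)*(a + 3)*(a - 2)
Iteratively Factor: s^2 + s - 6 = (s + 3)*(s - 2)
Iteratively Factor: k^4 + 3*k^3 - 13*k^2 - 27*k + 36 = (k - 1)*(k^3 + 4*k^2 - 9*k - 36) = (k - 1)*(k + 3)*(k^2 + k - 12) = (k - 1)*(k + 3)*(k + 4)*(k - 3)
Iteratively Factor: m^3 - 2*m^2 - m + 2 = (m + 1)*(m^2 - 3*m + 2) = (m - 2)*(m + 1)*(m - 1)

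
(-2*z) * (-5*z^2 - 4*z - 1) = 10*z^3 + 8*z^2 + 2*z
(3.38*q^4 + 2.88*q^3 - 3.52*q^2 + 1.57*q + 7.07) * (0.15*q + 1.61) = 0.507*q^5 + 5.8738*q^4 + 4.1088*q^3 - 5.4317*q^2 + 3.5882*q + 11.3827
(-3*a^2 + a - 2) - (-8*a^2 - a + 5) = 5*a^2 + 2*a - 7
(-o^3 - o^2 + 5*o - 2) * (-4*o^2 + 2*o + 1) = 4*o^5 + 2*o^4 - 23*o^3 + 17*o^2 + o - 2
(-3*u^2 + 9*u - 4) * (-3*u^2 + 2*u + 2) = 9*u^4 - 33*u^3 + 24*u^2 + 10*u - 8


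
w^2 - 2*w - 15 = (w - 5)*(w + 3)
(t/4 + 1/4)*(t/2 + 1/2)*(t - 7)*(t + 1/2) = t^4/8 - 9*t^3/16 - 31*t^2/16 - 27*t/16 - 7/16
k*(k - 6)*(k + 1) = k^3 - 5*k^2 - 6*k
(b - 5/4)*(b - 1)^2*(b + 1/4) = b^4 - 3*b^3 + 43*b^2/16 - 3*b/8 - 5/16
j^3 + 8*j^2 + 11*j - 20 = (j - 1)*(j + 4)*(j + 5)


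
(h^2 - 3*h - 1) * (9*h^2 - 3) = 9*h^4 - 27*h^3 - 12*h^2 + 9*h + 3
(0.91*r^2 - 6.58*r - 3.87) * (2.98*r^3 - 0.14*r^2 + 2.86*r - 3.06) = 2.7118*r^5 - 19.7358*r^4 - 8.0088*r^3 - 21.0616*r^2 + 9.0666*r + 11.8422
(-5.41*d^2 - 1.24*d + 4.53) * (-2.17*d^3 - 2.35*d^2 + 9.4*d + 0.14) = 11.7397*d^5 + 15.4043*d^4 - 57.7701*d^3 - 23.0589*d^2 + 42.4084*d + 0.6342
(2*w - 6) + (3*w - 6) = 5*w - 12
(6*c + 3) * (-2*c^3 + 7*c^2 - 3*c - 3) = -12*c^4 + 36*c^3 + 3*c^2 - 27*c - 9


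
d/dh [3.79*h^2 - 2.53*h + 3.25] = 7.58*h - 2.53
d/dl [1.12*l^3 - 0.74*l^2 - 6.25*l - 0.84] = 3.36*l^2 - 1.48*l - 6.25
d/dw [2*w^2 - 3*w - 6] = 4*w - 3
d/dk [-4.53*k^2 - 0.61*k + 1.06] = -9.06*k - 0.61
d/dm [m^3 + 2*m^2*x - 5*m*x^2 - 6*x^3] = 3*m^2 + 4*m*x - 5*x^2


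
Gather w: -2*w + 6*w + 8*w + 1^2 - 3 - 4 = 12*w - 6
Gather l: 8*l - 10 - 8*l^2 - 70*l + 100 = -8*l^2 - 62*l + 90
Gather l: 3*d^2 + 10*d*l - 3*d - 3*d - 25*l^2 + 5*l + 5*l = 3*d^2 - 6*d - 25*l^2 + l*(10*d + 10)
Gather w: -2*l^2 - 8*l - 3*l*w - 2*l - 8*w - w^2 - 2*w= -2*l^2 - 10*l - w^2 + w*(-3*l - 10)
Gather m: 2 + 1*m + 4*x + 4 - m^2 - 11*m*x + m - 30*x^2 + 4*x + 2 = -m^2 + m*(2 - 11*x) - 30*x^2 + 8*x + 8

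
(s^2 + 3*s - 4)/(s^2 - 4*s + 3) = (s + 4)/(s - 3)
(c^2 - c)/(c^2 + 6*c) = (c - 1)/(c + 6)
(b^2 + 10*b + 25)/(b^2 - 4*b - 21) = (b^2 + 10*b + 25)/(b^2 - 4*b - 21)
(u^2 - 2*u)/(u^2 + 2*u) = (u - 2)/(u + 2)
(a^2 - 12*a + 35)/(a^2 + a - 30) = (a - 7)/(a + 6)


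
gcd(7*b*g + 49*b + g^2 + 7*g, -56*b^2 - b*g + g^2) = 7*b + g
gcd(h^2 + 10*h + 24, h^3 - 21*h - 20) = h + 4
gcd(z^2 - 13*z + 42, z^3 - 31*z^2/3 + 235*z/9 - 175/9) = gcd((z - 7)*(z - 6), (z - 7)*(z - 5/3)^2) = z - 7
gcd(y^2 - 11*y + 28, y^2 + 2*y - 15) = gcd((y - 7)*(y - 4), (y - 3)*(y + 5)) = 1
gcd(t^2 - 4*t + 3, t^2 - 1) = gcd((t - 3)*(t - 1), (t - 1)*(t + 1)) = t - 1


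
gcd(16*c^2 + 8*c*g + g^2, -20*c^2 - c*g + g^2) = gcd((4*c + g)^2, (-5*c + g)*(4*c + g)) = 4*c + g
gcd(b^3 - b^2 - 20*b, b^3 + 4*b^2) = b^2 + 4*b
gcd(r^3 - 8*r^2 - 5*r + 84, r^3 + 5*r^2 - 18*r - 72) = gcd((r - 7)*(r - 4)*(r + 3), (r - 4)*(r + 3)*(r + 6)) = r^2 - r - 12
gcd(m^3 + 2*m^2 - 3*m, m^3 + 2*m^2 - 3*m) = m^3 + 2*m^2 - 3*m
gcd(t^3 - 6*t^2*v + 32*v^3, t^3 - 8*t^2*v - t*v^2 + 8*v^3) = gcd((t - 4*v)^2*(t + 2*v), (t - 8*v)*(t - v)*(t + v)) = 1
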